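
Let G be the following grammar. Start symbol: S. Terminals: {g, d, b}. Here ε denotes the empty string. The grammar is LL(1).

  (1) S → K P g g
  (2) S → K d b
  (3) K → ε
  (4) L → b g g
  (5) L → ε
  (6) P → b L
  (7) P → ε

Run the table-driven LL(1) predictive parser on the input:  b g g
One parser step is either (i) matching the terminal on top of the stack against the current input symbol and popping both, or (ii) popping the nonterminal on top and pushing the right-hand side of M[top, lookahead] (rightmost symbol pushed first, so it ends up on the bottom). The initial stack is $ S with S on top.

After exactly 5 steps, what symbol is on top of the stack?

step 1: stack=$ S  input=b g g $  — expand S → K P g g
step 2: stack=$ g g P K  input=b g g $  — expand K → ε
step 3: stack=$ g g P  input=b g g $  — expand P → b L
step 4: stack=$ g g L b  input=b g g $  — match b
step 5: stack=$ g g L  input=g g $  — expand L → ε
Stack after step 5: $ g g (top = g).

g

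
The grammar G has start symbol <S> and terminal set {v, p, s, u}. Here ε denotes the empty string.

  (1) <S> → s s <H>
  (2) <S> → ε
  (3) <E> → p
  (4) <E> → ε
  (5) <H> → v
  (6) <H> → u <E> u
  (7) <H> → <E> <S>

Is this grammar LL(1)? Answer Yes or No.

Yes

FIRST(<S>) = {ε, s}
FIRST(<E>) = {ε, p}
FIRST(<H>) = {ε, p, s, u, v}
FOLLOW(<S>) = {$}
FOLLOW(<E>) = {$, s, u}
FOLLOW(<H>) = {$}
Each cell of M receives at most one production.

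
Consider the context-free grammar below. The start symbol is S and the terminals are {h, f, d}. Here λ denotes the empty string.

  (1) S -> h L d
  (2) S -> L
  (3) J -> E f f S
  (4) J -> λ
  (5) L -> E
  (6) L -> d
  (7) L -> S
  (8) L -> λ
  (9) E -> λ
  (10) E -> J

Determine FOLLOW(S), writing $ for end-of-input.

FIRST(S): from S->h L d we get {h}; from S->L we get {λ, d, f, h}. So FIRST(S) = {λ, d, f, h}.
FIRST(J): from J->E f f S we get {f}; from J->λ we get {λ}. So FIRST(J) = {λ, f}.
FIRST(E): from E->λ we get {λ}; from E->J we get {λ, f}. So FIRST(E) = {λ, f}.
FIRST(L): from L->E we get {λ, f}; from L->d we get {d}; from L->S we get {λ, d, f, h}; from L->λ we get {λ}. So FIRST(L) = {λ, d, f, h}.
FOLLOW(S) includes $ since S is the start symbol.
FOLLOW(S): in J->E f f S, the suffix after S is empty, so FOLLOW(S) ⊇ FOLLOW(J) = {$, d, f}; in L->S, the suffix after S is empty, so FOLLOW(S) ⊇ FOLLOW(L) = {$, d, f}. Thus FOLLOW(S) = {$, d, f}.
FOLLOW(L): in S->h L d, L is followed by d with FIRST {d}; in S->L, the suffix after L is empty, so FOLLOW(L) ⊇ FOLLOW(S) = {$, d, f}. Thus FOLLOW(L) = {$, d, f}.
FOLLOW(E): in J->E f f S, E is followed by f f S with FIRST {f}; in L->E, the suffix after E is empty, so FOLLOW(E) ⊇ FOLLOW(L) = {$, d, f}. Thus FOLLOW(E) = {$, d, f}.
FOLLOW(J): in E->J, the suffix after J is empty, so FOLLOW(J) ⊇ FOLLOW(E) = {$, d, f}. Thus FOLLOW(J) = {$, d, f}.

{$, d, f}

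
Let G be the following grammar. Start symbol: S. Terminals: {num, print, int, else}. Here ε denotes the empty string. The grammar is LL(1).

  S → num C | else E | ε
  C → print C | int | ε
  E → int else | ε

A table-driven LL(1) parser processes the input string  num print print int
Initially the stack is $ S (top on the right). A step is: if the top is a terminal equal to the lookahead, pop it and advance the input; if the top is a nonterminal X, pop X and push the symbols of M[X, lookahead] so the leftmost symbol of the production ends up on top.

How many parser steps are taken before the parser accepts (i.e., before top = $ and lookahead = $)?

8

     Stack      Input                  Action
  1  $ S        num print print int $  expand S → num C
  2  $ C num    num print print int $  match num
  3  $ C        print print int $      expand C → print C
  4  $ C print  print print int $      match print
  5  $ C        print int $            expand C → print C
  6  $ C print  print int $            match print
  7  $ C        int $                  expand C → int
  8  $ int      int $                  match int
Accept reached after 8 steps.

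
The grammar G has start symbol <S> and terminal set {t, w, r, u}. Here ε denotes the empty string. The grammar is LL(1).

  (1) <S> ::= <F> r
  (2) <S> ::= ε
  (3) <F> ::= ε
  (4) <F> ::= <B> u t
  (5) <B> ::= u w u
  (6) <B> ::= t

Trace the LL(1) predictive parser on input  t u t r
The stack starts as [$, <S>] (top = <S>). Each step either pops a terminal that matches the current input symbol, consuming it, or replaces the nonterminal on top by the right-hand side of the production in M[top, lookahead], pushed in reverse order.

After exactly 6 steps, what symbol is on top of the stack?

r

     Stack        Input      Action
  1  $ <S>        t u t r $  expand <S> ::= <F> r
  2  $ r <F>      t u t r $  expand <F> ::= <B> u t
  3  $ r t u <B>  t u t r $  expand <B> ::= t
  4  $ r t u t    t u t r $  match t
  5  $ r t u      u t r $    match u
  6  $ r t        t r $      match t
Stack after step 6: $ r (top = r).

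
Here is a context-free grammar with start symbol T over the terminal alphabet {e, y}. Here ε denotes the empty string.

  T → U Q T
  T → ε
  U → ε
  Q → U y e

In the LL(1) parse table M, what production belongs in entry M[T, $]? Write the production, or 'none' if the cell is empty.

FIRST(U): from U→ε we get {ε}. So FIRST(U) = {ε}.
FIRST(Q): from Q→U y e we get {y}. So FIRST(Q) = {y}.
FIRST(T): from T→U Q T we get {y}; from T→ε we get {ε}. So FIRST(T) = {ε, y}.
FOLLOW(T) includes $ since T is the start symbol.
FOLLOW(T): in T→U Q T, the suffix after T is empty (adds nothing new). Thus FOLLOW(T) = {$}.
For T → U Q T: FIRST(U Q T) = {y}, so it goes in M[T, t] for t ∈ {y}.
For T → ε: FIRST(ε) = {ε}, so it goes in M[T, t] for t ∈ {}; since ε ∈ FIRST, also for every t ∈ FOLLOW(T) = {$}.

T → ε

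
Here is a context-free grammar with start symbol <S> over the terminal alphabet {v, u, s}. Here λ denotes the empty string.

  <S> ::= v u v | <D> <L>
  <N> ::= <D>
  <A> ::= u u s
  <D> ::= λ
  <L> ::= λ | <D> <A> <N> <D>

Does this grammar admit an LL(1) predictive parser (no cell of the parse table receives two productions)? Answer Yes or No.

Yes

FIRST(<S>) = {λ, u, v}
FIRST(<N>) = {λ}
FIRST(<A>) = {u}
FIRST(<D>) = {λ}
FIRST(<L>) = {λ, u}
FOLLOW(<S>) = {$}
FOLLOW(<N>) = {$}
FOLLOW(<A>) = {$}
FOLLOW(<D>) = {$, u}
FOLLOW(<L>) = {$}
Each cell of M receives at most one production.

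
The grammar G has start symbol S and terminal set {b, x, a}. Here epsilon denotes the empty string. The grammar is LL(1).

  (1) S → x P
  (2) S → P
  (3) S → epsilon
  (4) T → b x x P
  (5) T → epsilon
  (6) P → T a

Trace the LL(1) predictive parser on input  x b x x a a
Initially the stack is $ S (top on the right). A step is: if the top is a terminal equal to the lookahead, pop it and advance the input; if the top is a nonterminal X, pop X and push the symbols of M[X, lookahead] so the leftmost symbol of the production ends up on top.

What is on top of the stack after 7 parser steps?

     Stack        Input          Action
  1  $ S          x b x x a a $  expand S → x P
  2  $ P x        x b x x a a $  match x
  3  $ P          b x x a a $    expand P → T a
  4  $ a T        b x x a a $    expand T → b x x P
  5  $ a P x x b  b x x a a $    match b
  6  $ a P x x    x x a a $      match x
  7  $ a P x      x a a $        match x
Stack after step 7: $ a P (top = P).

P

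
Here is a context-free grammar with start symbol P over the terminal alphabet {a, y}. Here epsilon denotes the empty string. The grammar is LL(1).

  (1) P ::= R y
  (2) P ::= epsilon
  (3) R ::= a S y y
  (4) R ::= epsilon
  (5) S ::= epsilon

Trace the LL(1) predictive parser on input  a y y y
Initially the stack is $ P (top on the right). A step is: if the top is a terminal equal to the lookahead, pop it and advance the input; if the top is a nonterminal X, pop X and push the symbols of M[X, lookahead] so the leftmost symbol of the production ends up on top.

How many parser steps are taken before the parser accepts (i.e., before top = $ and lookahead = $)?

step 1: stack=$ P  input=a y y y $  — expand P ::= R y
step 2: stack=$ y R  input=a y y y $  — expand R ::= a S y y
step 3: stack=$ y y y S a  input=a y y y $  — match a
step 4: stack=$ y y y S  input=y y y $  — expand S ::= epsilon
step 5: stack=$ y y y  input=y y y $  — match y
step 6: stack=$ y y  input=y y $  — match y
step 7: stack=$ y  input=y $  — match y
Accept reached after 7 steps.

7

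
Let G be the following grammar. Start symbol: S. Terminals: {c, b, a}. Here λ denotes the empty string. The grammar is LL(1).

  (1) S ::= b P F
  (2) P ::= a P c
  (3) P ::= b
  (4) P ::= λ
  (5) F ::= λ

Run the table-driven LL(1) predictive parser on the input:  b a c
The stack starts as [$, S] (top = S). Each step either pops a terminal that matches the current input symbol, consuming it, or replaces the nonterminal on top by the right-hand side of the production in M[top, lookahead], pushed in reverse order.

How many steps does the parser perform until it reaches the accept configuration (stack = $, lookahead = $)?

7

     Stack      Input    Action
  1  $ S        b a c $  expand S ::= b P F
  2  $ F P b    b a c $  match b
  3  $ F P      a c $    expand P ::= a P c
  4  $ F c P a  a c $    match a
  5  $ F c P    c $      expand P ::= λ
  6  $ F c      c $      match c
  7  $ F        $        expand F ::= λ
Accept reached after 7 steps.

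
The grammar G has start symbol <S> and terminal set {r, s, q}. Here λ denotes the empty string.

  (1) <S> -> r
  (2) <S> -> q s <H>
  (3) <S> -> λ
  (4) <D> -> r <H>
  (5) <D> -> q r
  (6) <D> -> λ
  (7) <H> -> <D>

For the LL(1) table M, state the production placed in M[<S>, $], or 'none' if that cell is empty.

FIRST(<S>) = {λ, q, r}
FIRST(<D>) = {λ, q, r}
FIRST(<H>) = {λ, q, r}  (via <D>)
FOLLOW(<S>) includes $ since <S> is the start symbol.
FOLLOW(<S>): <S> appears on no right-hand side. Thus FOLLOW(<S>) = {$}.
For <S> -> r: FIRST(r) = {r}, so it goes in M[<S>, t] for t ∈ {r}.
For <S> -> q s <H>: FIRST(q s <H>) = {q}, so it goes in M[<S>, t] for t ∈ {q}.
For <S> -> λ: FIRST(λ) = {λ}, so it goes in M[<S>, t] for t ∈ {}; since λ ∈ FIRST, also for every t ∈ FOLLOW(<S>) = {$}.

<S> -> λ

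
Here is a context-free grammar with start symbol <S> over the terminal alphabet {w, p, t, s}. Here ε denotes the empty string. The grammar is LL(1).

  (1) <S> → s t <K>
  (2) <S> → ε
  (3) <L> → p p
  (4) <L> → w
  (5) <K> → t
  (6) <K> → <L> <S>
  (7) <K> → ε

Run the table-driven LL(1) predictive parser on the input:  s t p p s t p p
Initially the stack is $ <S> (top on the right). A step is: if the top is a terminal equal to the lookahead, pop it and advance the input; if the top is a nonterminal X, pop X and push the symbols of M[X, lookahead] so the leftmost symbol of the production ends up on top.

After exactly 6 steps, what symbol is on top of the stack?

p

     Stack      Input              Action
  1  $ <S>      s t p p s t p p $  expand <S> → s t <K>
  2  $ <K> t s  s t p p s t p p $  match s
  3  $ <K> t    t p p s t p p $    match t
  4  $ <K>      p p s t p p $      expand <K> → <L> <S>
  5  $ <S> <L>  p p s t p p $      expand <L> → p p
  6  $ <S> p p  p p s t p p $      match p
Stack after step 6: $ <S> p (top = p).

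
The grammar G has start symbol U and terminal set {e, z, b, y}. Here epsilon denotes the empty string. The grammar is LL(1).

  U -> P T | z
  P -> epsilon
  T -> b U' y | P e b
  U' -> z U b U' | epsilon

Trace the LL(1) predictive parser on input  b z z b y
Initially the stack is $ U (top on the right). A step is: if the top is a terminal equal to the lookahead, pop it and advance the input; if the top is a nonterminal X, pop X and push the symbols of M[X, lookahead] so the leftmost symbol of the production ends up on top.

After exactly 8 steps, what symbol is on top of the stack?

     Stack         Input        Action
  1  $ U           b z z b y $  expand U -> P T
  2  $ T P         b z z b y $  expand P -> epsilon
  3  $ T           b z z b y $  expand T -> b U' y
  4  $ y U' b      b z z b y $  match b
  5  $ y U'        z z b y $    expand U' -> z U b U'
  6  $ y U' b U z  z z b y $    match z
  7  $ y U' b U    z b y $      expand U -> z
  8  $ y U' b z    z b y $      match z
Stack after step 8: $ y U' b (top = b).

b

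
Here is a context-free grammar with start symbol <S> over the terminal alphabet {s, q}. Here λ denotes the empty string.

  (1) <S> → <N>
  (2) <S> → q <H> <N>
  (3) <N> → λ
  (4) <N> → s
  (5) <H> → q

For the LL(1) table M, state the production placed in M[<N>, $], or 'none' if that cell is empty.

<N> → λ

FIRST(<N>) = {λ, s}
FIRST(<H>) = {q}
FIRST(<S>) = {λ, q, s}  (via <N>)
FOLLOW(<S>) includes $ since <S> is the start symbol.
FOLLOW(<S>): <S> appears on no right-hand side. Thus FOLLOW(<S>) = {$}.
FOLLOW(<N>): in <S>→<N>, the suffix after <N> is empty, so FOLLOW(<N>) ⊇ FOLLOW(<S>) = {$}; in <S>→q <H> <N>, the suffix after <N> is empty, so FOLLOW(<N>) ⊇ FOLLOW(<S>) = {$}. Thus FOLLOW(<N>) = {$}.
For <N> → λ: FIRST(λ) = {λ}, so it goes in M[<N>, t] for t ∈ {}; since λ ∈ FIRST, also for every t ∈ FOLLOW(<N>) = {$}.
For <N> → s: FIRST(s) = {s}, so it goes in M[<N>, t] for t ∈ {s}.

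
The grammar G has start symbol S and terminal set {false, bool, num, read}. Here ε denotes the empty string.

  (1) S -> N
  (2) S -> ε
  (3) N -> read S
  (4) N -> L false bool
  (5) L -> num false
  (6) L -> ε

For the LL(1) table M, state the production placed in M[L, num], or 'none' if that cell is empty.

FIRST(L): from L->num false we get {num}; from L->ε we get {ε}. So FIRST(L) = {ε, num}.
FIRST(N): from N->read S we get {read}; from N->L false bool we get {false, num}. So FIRST(N) = {false, num, read}.
FIRST(S): from S->N we get {false, num, read}; from S->ε we get {ε}. So FIRST(S) = {ε, false, num, read}.
FOLLOW(S) includes $ since S is the start symbol.
FOLLOW(L): in N->L false bool, L is followed by false bool with FIRST {false}. Thus FOLLOW(L) = {false}.
For L -> num false: FIRST(num false) = {num}, so it goes in M[L, t] for t ∈ {num}.
For L -> ε: FIRST(ε) = {ε}, so it goes in M[L, t] for t ∈ {}; since ε ∈ FIRST, also for every t ∈ FOLLOW(L) = {false}.

L -> num false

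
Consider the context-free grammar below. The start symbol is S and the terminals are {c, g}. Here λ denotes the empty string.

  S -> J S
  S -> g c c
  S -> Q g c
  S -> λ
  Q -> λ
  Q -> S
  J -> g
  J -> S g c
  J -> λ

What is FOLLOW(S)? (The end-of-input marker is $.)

FIRST(S) = {λ, g}  (via J S, Q g c)
FIRST(Q) = {λ, g}  (via S)
FIRST(J) = {λ, g}  (via S g c)
FOLLOW(S) includes $ since S is the start symbol.
FOLLOW(Q): in S->Q g c, Q is followed by g c with FIRST {g}. Thus FOLLOW(Q) = {g}.
FOLLOW(S): in S->J S, the suffix after S is empty (adds nothing new); in Q->S, the suffix after S is empty, so FOLLOW(S) ⊇ FOLLOW(Q) = {g}; in J->S g c, S is followed by g c with FIRST {g}. Thus FOLLOW(S) = {$, g}.
FOLLOW(J): in S->J S, J is followed by S with FIRST {λ, g}; in S->J S, the suffix after J is nullable, so FOLLOW(J) ⊇ FOLLOW(S) = {$, g}. Thus FOLLOW(J) = {$, g}.

{$, g}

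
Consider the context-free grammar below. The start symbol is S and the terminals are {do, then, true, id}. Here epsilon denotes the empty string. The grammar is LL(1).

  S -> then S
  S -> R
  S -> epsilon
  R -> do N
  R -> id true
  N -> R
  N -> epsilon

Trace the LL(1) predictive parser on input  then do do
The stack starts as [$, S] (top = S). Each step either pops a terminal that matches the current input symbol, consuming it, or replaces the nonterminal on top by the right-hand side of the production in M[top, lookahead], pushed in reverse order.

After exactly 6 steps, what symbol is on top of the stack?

     Stack     Input         Action
  1  $ S       then do do $  expand S -> then S
  2  $ S then  then do do $  match then
  3  $ S       do do $       expand S -> R
  4  $ R       do do $       expand R -> do N
  5  $ N do    do do $       match do
  6  $ N       do $          expand N -> R
Stack after step 6: $ R (top = R).

R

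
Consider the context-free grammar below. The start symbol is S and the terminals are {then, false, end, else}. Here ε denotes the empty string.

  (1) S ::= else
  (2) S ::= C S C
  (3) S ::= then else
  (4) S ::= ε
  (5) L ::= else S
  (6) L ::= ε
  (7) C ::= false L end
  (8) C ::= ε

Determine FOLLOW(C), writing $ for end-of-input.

{$, else, end, false, then}

FIRST(L) = {ε, else}
FIRST(C) = {ε, false}
FIRST(S) = {ε, else, false, then}  (via C S C)
FOLLOW(S) includes $ since S is the start symbol.
FOLLOW(L): in C::=false L end, L is followed by end with FIRST {end}. Thus FOLLOW(L) = {end}.
FOLLOW(S): in S::=C S C, S is followed by C with FIRST {ε, false}; in S::=C S C, the suffix after S is nullable (adds nothing new); in L::=else S, the suffix after S is empty, so FOLLOW(S) ⊇ FOLLOW(L) = {end}. Thus FOLLOW(S) = {$, end, false}.
FOLLOW(C): in S::=C S C (occurrence 1), C is followed by S C with FIRST {ε, else, false, then}; in S::=C S C (occurrence 1), the suffix after C is nullable, so FOLLOW(C) ⊇ FOLLOW(S) = {$, end, false}; in S::=C S C (occurrence 2), the suffix after C is empty, so FOLLOW(C) ⊇ FOLLOW(S) = {$, end, false}. Thus FOLLOW(C) = {$, else, end, false, then}.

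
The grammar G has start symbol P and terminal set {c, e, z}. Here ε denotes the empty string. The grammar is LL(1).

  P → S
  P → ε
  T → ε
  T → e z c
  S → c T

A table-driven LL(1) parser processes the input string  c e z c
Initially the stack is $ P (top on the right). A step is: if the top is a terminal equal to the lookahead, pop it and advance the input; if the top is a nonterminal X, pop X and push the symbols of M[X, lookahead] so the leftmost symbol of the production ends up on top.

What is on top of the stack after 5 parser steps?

z

step 1: stack=$ P  input=c e z c $  — expand P → S
step 2: stack=$ S  input=c e z c $  — expand S → c T
step 3: stack=$ T c  input=c e z c $  — match c
step 4: stack=$ T  input=e z c $  — expand T → e z c
step 5: stack=$ c z e  input=e z c $  — match e
Stack after step 5: $ c z (top = z).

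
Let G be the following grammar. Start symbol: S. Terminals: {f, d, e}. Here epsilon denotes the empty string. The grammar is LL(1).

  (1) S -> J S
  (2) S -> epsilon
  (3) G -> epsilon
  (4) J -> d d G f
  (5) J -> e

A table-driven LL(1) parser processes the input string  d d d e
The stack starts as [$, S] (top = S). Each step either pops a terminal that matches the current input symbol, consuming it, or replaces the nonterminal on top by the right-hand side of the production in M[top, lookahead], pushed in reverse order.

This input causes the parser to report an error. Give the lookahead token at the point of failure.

step 1: stack=$ S  input=d d d e $  — expand S -> J S
step 2: stack=$ S J  input=d d d e $  — expand J -> d d G f
step 3: stack=$ S f G d d  input=d d d e $  — match d
step 4: stack=$ S f G d  input=d d e $  — match d
step 5: stack=$ S f G  input=d e $  — error: M[G, d] is empty

d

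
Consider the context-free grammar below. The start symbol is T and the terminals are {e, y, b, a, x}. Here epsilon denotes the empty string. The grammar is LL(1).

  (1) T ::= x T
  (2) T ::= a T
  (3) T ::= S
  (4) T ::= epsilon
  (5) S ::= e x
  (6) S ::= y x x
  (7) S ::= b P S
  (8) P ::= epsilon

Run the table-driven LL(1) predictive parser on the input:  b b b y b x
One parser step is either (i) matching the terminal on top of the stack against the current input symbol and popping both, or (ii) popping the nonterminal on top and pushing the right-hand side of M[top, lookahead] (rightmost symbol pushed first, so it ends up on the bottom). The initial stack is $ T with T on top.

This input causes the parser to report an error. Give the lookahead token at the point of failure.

b

step 1: stack=$ T  input=b b b y b x $  — expand T ::= S
step 2: stack=$ S  input=b b b y b x $  — expand S ::= b P S
step 3: stack=$ S P b  input=b b b y b x $  — match b
step 4: stack=$ S P  input=b b y b x $  — expand P ::= epsilon
step 5: stack=$ S  input=b b y b x $  — expand S ::= b P S
step 6: stack=$ S P b  input=b b y b x $  — match b
step 7: stack=$ S P  input=b y b x $  — expand P ::= epsilon
step 8: stack=$ S  input=b y b x $  — expand S ::= b P S
step 9: stack=$ S P b  input=b y b x $  — match b
step 10: stack=$ S P  input=y b x $  — expand P ::= epsilon
step 11: stack=$ S  input=y b x $  — expand S ::= y x x
step 12: stack=$ x x y  input=y b x $  — match y
step 13: stack=$ x x  input=b x $  — error: top is terminal x but lookahead is b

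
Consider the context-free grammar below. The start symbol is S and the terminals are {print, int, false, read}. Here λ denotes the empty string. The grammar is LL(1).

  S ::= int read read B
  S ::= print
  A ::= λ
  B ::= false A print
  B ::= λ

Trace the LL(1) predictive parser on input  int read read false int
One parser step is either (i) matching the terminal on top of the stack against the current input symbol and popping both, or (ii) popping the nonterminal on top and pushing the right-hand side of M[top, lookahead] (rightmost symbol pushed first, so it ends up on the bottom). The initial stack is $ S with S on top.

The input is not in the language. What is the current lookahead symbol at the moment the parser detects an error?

int

step 1: stack=$ S  input=int read read false int $  — expand S ::= int read read B
step 2: stack=$ B read read int  input=int read read false int $  — match int
step 3: stack=$ B read read  input=read read false int $  — match read
step 4: stack=$ B read  input=read false int $  — match read
step 5: stack=$ B  input=false int $  — expand B ::= false A print
step 6: stack=$ print A false  input=false int $  — match false
step 7: stack=$ print A  input=int $  — error: M[A, int] is empty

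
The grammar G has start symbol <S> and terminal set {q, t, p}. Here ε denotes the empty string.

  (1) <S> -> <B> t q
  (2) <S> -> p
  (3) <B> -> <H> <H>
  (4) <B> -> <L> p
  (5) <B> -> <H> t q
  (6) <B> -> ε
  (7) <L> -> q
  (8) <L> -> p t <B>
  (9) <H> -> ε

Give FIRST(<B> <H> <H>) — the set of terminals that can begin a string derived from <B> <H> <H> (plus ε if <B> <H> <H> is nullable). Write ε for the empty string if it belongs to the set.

{ε, p, q, t}

FIRST(<L>) = {p, q}
FIRST(<H>) = {ε}
FIRST(<B>) = {ε, p, q, t}  (via <H> <H>, <L> p, <H> t q)
FIRST(<S>) = {p, q, t}  (via <B> t q)
FIRST(<B> <H> <H>): take FIRST of each symbol in turn, carrying on past any symbol whose FIRST contains ε; result {ε, p, q, t}.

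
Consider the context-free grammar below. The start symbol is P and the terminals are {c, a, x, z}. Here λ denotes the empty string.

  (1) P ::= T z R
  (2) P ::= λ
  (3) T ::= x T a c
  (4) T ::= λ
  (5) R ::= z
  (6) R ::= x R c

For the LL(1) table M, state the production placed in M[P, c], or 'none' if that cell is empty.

none

FIRST(T): from T::=x T a c we get {x}; from T::=λ we get {λ}. So FIRST(T) = {λ, x}.
FIRST(R): from R::=z we get {z}; from R::=x R c we get {x}. So FIRST(R) = {x, z}.
FIRST(P): from P::=T z R we get {x, z}; from P::=λ we get {λ}. So FIRST(P) = {λ, x, z}.
FOLLOW(P) includes $ since P is the start symbol.
FOLLOW(P): P appears on no right-hand side. Thus FOLLOW(P) = {$}.
For P ::= T z R: FIRST(T z R) = {x, z}, so it goes in M[P, t] for t ∈ {x, z}.
For P ::= λ: FIRST(λ) = {λ}, so it goes in M[P, t] for t ∈ {}; since λ ∈ FIRST, also for every t ∈ FOLLOW(P) = {$}.
None of these place a production in M[P, c].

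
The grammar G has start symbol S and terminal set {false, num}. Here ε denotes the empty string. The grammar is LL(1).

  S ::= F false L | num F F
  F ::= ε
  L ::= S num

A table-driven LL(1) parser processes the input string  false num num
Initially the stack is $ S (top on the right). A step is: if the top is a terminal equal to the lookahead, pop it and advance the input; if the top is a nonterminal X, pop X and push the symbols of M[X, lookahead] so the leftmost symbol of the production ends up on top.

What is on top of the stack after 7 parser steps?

     Stack          Input            Action
  1  $ S            false num num $  expand S ::= F false L
  2  $ L false F    false num num $  expand F ::= ε
  3  $ L false      false num num $  match false
  4  $ L            num num $        expand L ::= S num
  5  $ num S        num num $        expand S ::= num F F
  6  $ num F F num  num num $        match num
  7  $ num F F      num $            expand F ::= ε
Stack after step 7: $ num F (top = F).

F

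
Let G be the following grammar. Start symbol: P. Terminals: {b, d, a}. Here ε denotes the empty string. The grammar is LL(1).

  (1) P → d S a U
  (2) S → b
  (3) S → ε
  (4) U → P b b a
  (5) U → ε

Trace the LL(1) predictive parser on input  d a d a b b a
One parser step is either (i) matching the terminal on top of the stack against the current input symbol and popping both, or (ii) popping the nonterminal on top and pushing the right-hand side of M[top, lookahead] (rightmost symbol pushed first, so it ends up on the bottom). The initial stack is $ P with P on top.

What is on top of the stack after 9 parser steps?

     Stack            Input            Action
  1  $ P              d a d a b b a $  expand P → d S a U
  2  $ U a S d        d a d a b b a $  match d
  3  $ U a S          a d a b b a $    expand S → ε
  4  $ U a            a d a b b a $    match a
  5  $ U              d a b b a $      expand U → P b b a
  6  $ a b b P        d a b b a $      expand P → d S a U
  7  $ a b b U a S d  d a b b a $      match d
  8  $ a b b U a S    a b b a $        expand S → ε
  9  $ a b b U a      a b b a $        match a
Stack after step 9: $ a b b U (top = U).

U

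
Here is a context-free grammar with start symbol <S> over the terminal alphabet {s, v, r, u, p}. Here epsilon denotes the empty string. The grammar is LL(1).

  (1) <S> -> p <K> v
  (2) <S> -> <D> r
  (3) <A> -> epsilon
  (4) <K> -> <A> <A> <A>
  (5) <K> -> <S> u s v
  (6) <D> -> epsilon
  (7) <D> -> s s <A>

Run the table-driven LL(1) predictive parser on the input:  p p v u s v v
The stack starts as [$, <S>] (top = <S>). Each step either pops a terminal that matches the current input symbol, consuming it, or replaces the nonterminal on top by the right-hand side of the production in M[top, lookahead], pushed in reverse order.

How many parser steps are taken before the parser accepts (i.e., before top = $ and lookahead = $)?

14

step 1: stack=$ <S>  input=p p v u s v v $  — expand <S> -> p <K> v
step 2: stack=$ v <K> p  input=p p v u s v v $  — match p
step 3: stack=$ v <K>  input=p v u s v v $  — expand <K> -> <S> u s v
step 4: stack=$ v v s u <S>  input=p v u s v v $  — expand <S> -> p <K> v
step 5: stack=$ v v s u v <K> p  input=p v u s v v $  — match p
step 6: stack=$ v v s u v <K>  input=v u s v v $  — expand <K> -> <A> <A> <A>
step 7: stack=$ v v s u v <A> <A> <A>  input=v u s v v $  — expand <A> -> epsilon
step 8: stack=$ v v s u v <A> <A>  input=v u s v v $  — expand <A> -> epsilon
step 9: stack=$ v v s u v <A>  input=v u s v v $  — expand <A> -> epsilon
step 10: stack=$ v v s u v  input=v u s v v $  — match v
step 11: stack=$ v v s u  input=u s v v $  — match u
step 12: stack=$ v v s  input=s v v $  — match s
step 13: stack=$ v v  input=v v $  — match v
step 14: stack=$ v  input=v $  — match v
Accept reached after 14 steps.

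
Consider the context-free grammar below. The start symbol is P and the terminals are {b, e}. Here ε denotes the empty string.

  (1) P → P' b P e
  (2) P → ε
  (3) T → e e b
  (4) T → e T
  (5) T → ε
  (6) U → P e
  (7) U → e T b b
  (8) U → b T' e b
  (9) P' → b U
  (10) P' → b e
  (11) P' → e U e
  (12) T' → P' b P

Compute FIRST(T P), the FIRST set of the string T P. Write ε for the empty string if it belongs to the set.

FIRST(T): from T→e e b we get {e}; from T→e T we get {e}; from T→ε we get {ε}. So FIRST(T) = {ε, e}.
FIRST(P'): from P'→b U we get {b}; from P'→b e we get {b}; from P'→e U e we get {e}. So FIRST(P') = {b, e}.
FIRST(P): from P→P' b P e we get {b, e}; from P→ε we get {ε}. So FIRST(P) = {ε, b, e}.
FIRST(T'): from T'→P' b P we get {b, e}. So FIRST(T') = {b, e}.
FIRST(U): from U→P e we get {b, e}; from U→e T b b we get {e}; from U→b T' e b we get {b}. So FIRST(U) = {b, e}.
FIRST(T P): take FIRST of each symbol in turn, carrying on past any symbol whose FIRST contains ε; result {ε, b, e}.

{ε, b, e}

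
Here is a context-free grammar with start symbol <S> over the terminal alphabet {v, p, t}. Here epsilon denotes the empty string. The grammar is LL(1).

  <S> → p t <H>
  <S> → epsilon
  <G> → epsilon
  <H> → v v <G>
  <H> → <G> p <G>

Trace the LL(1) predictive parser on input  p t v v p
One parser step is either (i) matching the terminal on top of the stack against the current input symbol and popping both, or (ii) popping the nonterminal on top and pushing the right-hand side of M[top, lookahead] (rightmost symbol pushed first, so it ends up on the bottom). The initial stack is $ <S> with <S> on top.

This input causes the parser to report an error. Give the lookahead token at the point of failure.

p

     Stack      Input        Action
  1  $ <S>      p t v v p $  expand <S> → p t <H>
  2  $ <H> t p  p t v v p $  match p
  3  $ <H> t    t v v p $    match t
  4  $ <H>      v v p $      expand <H> → v v <G>
  5  $ <G> v v  v v p $      match v
  6  $ <G> v    v p $        match v
  7  $ <G>      p $          expand <G> → epsilon
  8  $          p $          error: stack empty but input remains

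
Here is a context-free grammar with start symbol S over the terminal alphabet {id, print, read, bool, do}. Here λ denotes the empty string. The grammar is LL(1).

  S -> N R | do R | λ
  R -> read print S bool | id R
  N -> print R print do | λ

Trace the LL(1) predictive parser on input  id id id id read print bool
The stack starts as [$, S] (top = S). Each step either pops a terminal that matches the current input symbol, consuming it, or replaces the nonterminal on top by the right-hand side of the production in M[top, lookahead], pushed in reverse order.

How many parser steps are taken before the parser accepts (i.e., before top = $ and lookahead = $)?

15

step 1: stack=$ S  input=id id id id read print bool $  — expand S -> N R
step 2: stack=$ R N  input=id id id id read print bool $  — expand N -> λ
step 3: stack=$ R  input=id id id id read print bool $  — expand R -> id R
step 4: stack=$ R id  input=id id id id read print bool $  — match id
step 5: stack=$ R  input=id id id read print bool $  — expand R -> id R
step 6: stack=$ R id  input=id id id read print bool $  — match id
step 7: stack=$ R  input=id id read print bool $  — expand R -> id R
step 8: stack=$ R id  input=id id read print bool $  — match id
step 9: stack=$ R  input=id read print bool $  — expand R -> id R
step 10: stack=$ R id  input=id read print bool $  — match id
step 11: stack=$ R  input=read print bool $  — expand R -> read print S bool
step 12: stack=$ bool S print read  input=read print bool $  — match read
step 13: stack=$ bool S print  input=print bool $  — match print
step 14: stack=$ bool S  input=bool $  — expand S -> λ
step 15: stack=$ bool  input=bool $  — match bool
Accept reached after 15 steps.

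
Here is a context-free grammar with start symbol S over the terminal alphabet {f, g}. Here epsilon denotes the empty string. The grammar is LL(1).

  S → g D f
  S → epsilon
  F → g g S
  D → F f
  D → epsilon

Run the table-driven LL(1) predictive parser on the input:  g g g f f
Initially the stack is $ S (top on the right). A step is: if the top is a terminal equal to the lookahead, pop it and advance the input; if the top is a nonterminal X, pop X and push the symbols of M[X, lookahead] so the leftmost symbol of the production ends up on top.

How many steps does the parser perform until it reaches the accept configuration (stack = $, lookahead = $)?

9

     Stack        Input        Action
  1  $ S          g g g f f $  expand S → g D f
  2  $ f D g      g g g f f $  match g
  3  $ f D        g g f f $    expand D → F f
  4  $ f f F      g g f f $    expand F → g g S
  5  $ f f S g g  g g f f $    match g
  6  $ f f S g    g f f $      match g
  7  $ f f S      f f $        expand S → epsilon
  8  $ f f        f f $        match f
  9  $ f          f $          match f
Accept reached after 9 steps.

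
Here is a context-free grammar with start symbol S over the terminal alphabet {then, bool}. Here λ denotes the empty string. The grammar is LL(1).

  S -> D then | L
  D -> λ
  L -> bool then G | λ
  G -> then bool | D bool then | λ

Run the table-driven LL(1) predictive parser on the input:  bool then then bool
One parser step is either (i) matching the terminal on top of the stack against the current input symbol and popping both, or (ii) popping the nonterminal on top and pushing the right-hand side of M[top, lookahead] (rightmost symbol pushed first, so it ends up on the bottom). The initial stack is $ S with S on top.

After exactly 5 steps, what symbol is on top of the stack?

step 1: stack=$ S  input=bool then then bool $  — expand S -> L
step 2: stack=$ L  input=bool then then bool $  — expand L -> bool then G
step 3: stack=$ G then bool  input=bool then then bool $  — match bool
step 4: stack=$ G then  input=then then bool $  — match then
step 5: stack=$ G  input=then bool $  — expand G -> then bool
Stack after step 5: $ bool then (top = then).

then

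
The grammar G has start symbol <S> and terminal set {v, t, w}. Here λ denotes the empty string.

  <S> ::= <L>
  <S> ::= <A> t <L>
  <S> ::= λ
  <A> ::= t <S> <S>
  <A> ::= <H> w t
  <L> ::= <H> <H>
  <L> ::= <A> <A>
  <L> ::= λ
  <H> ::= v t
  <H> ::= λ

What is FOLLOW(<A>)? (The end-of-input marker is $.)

{$, t, v, w}

FIRST(<H>): from <H>::=v t we get {v}; from <H>::=λ we get {λ}. So FIRST(<H>) = {λ, v}.
FIRST(<A>): from <A>::=t <S> <S> we get {t}; from <A>::=<H> w t we get {v, w}. So FIRST(<A>) = {t, v, w}.
FIRST(<L>): from <L>::=<H> <H> we get {λ, v}; from <L>::=<A> <A> we get {t, v, w}; from <L>::=λ we get {λ}. So FIRST(<L>) = {λ, t, v, w}.
FIRST(<S>): from <S>::=<L> we get {λ, t, v, w}; from <S>::=<A> t <L> we get {t, v, w}; from <S>::=λ we get {λ}. So FIRST(<S>) = {λ, t, v, w}.
FOLLOW(<S>) includes $ since <S> is the start symbol.
FOLLOW(<S>): in <A>::=t <S> <S> (occurrence 1), <S> is followed by <S> with FIRST {λ, t, v, w}; in <A>::=t <S> <S> (occurrence 1), the suffix after <S> is nullable, so FOLLOW(<S>) ⊇ FOLLOW(<A>) = {$, t, v, w}; in <A>::=t <S> <S> (occurrence 2), the suffix after <S> is empty, so FOLLOW(<S>) ⊇ FOLLOW(<A>) = {$, t, v, w}. Thus FOLLOW(<S>) = {$, t, v, w}.
FOLLOW(<L>): in <S>::=<L>, the suffix after <L> is empty, so FOLLOW(<L>) ⊇ FOLLOW(<S>) = {$, t, v, w}; in <S>::=<A> t <L>, the suffix after <L> is empty, so FOLLOW(<L>) ⊇ FOLLOW(<S>) = {$, t, v, w}. Thus FOLLOW(<L>) = {$, t, v, w}.
FOLLOW(<A>): in <S>::=<A> t <L>, <A> is followed by t <L> with FIRST {t}; in <L>::=<A> <A> (occurrence 1), <A> is followed by <A> with FIRST {t, v, w}; in <L>::=<A> <A> (occurrence 2), the suffix after <A> is empty, so FOLLOW(<A>) ⊇ FOLLOW(<L>) = {$, t, v, w}. Thus FOLLOW(<A>) = {$, t, v, w}.
FOLLOW(<H>): in <A>::=<H> w t, <H> is followed by w t with FIRST {w}; in <L>::=<H> <H> (occurrence 1), <H> is followed by <H> with FIRST {λ, v}; in <L>::=<H> <H> (occurrence 1), the suffix after <H> is nullable, so FOLLOW(<H>) ⊇ FOLLOW(<L>) = {$, t, v, w}; in <L>::=<H> <H> (occurrence 2), the suffix after <H> is empty, so FOLLOW(<H>) ⊇ FOLLOW(<L>) = {$, t, v, w}. Thus FOLLOW(<H>) = {$, t, v, w}.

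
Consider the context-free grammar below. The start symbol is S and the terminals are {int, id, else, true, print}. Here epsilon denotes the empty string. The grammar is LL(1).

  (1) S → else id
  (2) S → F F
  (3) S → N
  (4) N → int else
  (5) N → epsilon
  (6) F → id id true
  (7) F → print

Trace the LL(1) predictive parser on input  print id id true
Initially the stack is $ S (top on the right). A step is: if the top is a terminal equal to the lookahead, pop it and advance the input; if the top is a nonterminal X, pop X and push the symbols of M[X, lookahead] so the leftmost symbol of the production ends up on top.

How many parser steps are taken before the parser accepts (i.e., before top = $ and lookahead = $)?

7

step 1: stack=$ S  input=print id id true $  — expand S → F F
step 2: stack=$ F F  input=print id id true $  — expand F → print
step 3: stack=$ F print  input=print id id true $  — match print
step 4: stack=$ F  input=id id true $  — expand F → id id true
step 5: stack=$ true id id  input=id id true $  — match id
step 6: stack=$ true id  input=id true $  — match id
step 7: stack=$ true  input=true $  — match true
Accept reached after 7 steps.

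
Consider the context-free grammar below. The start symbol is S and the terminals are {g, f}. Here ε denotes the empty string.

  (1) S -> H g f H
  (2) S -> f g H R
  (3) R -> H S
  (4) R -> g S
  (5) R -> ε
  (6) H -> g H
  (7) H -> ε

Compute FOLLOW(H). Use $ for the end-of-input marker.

FIRST(H) = {ε, g}
FIRST(S) = {f, g}  (via H g f H)
FIRST(R) = {ε, f, g}  (via H S)
FOLLOW(S) includes $ since S is the start symbol.
FOLLOW(S): in R->H S, the suffix after S is empty, so FOLLOW(S) ⊇ FOLLOW(R) = {$}; in R->g S, the suffix after S is empty, so FOLLOW(S) ⊇ FOLLOW(R) = {$}. Thus FOLLOW(S) = {$}.
FOLLOW(R): in S->f g H R, the suffix after R is empty, so FOLLOW(R) ⊇ FOLLOW(S) = {$}. Thus FOLLOW(R) = {$}.
FOLLOW(H): in S->H g f H (occurrence 1), H is followed by g f H with FIRST {g}; in S->H g f H (occurrence 2), the suffix after H is empty, so FOLLOW(H) ⊇ FOLLOW(S) = {$}; in S->f g H R, H is followed by R with FIRST {ε, f, g}; in S->f g H R, the suffix after H is nullable, so FOLLOW(H) ⊇ FOLLOW(S) = {$}; in R->H S, H is followed by S with FIRST {f, g}; in H->g H, the suffix after H is empty (adds nothing new). Thus FOLLOW(H) = {$, f, g}.

{$, f, g}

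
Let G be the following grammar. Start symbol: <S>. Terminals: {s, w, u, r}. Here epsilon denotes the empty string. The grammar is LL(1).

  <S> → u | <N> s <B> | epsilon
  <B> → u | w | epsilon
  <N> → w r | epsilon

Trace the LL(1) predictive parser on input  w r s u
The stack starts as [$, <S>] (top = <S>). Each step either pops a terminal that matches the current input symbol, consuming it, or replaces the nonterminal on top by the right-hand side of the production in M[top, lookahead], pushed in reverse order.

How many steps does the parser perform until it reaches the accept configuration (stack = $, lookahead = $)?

7

     Stack        Input      Action
  1  $ <S>        w r s u $  expand <S> → <N> s <B>
  2  $ <B> s <N>  w r s u $  expand <N> → w r
  3  $ <B> s r w  w r s u $  match w
  4  $ <B> s r    r s u $    match r
  5  $ <B> s      s u $      match s
  6  $ <B>        u $        expand <B> → u
  7  $ u          u $        match u
Accept reached after 7 steps.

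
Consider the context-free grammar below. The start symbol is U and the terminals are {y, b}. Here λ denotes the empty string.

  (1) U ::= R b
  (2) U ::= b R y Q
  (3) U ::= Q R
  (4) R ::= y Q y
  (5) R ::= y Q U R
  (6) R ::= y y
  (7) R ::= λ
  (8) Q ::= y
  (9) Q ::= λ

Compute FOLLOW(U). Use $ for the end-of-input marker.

FIRST(R): from R::=y Q y we get {y}; from R::=y Q U R we get {y}; from R::=y y we get {y}; from R::=λ we get {λ}. So FIRST(R) = {λ, y}.
FIRST(Q): from Q::=y we get {y}; from Q::=λ we get {λ}. So FIRST(Q) = {λ, y}.
FIRST(U): from U::=R b we get {b, y}; from U::=b R y Q we get {b}; from U::=Q R we get {λ, y}. So FIRST(U) = {λ, b, y}.
FOLLOW(U) includes $ since U is the start symbol.
FOLLOW(U): in R::=y Q U R, U is followed by R with FIRST {λ, y}; in R::=y Q U R, the suffix after U is nullable, so FOLLOW(U) ⊇ FOLLOW(R) = {$, b, y}. Thus FOLLOW(U) = {$, b, y}.
FOLLOW(R): in U::=R b, R is followed by b with FIRST {b}; in U::=b R y Q, R is followed by y Q with FIRST {y}; in U::=Q R, the suffix after R is empty, so FOLLOW(R) ⊇ FOLLOW(U) = {$, b, y}; in R::=y Q U R, the suffix after R is empty (adds nothing new). Thus FOLLOW(R) = {$, b, y}.
FOLLOW(Q): in U::=b R y Q, the suffix after Q is empty, so FOLLOW(Q) ⊇ FOLLOW(U) = {$, b, y}; in U::=Q R, Q is followed by R with FIRST {λ, y}; in U::=Q R, the suffix after Q is nullable, so FOLLOW(Q) ⊇ FOLLOW(U) = {$, b, y}; in R::=y Q y, Q is followed by y with FIRST {y}; in R::=y Q U R, Q is followed by U R with FIRST {λ, b, y}; in R::=y Q U R, the suffix after Q is nullable, so FOLLOW(Q) ⊇ FOLLOW(R) = {$, b, y}. Thus FOLLOW(Q) = {$, b, y}.

{$, b, y}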